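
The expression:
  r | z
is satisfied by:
  {r: True, z: True}
  {r: True, z: False}
  {z: True, r: False}


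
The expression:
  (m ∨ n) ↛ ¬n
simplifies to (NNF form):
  n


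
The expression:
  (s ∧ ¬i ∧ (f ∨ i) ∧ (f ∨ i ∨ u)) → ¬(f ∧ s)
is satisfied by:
  {i: True, s: False, f: False}
  {s: False, f: False, i: False}
  {f: True, i: True, s: False}
  {f: True, s: False, i: False}
  {i: True, s: True, f: False}
  {s: True, i: False, f: False}
  {f: True, s: True, i: True}


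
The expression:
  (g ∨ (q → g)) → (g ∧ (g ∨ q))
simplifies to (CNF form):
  g ∨ q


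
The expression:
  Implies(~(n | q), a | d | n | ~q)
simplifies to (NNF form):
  True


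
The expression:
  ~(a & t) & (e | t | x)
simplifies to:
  (e & ~t) | (t & ~a) | (x & ~t)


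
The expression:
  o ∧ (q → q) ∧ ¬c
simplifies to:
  o ∧ ¬c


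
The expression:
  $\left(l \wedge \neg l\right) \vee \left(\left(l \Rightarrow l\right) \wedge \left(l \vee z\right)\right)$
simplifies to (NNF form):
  $l \vee z$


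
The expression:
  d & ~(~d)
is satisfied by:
  {d: True}


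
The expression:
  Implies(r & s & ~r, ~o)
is always true.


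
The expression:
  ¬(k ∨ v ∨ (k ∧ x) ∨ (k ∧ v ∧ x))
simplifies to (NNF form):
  ¬k ∧ ¬v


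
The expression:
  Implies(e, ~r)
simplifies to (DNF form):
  ~e | ~r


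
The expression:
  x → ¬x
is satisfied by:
  {x: False}


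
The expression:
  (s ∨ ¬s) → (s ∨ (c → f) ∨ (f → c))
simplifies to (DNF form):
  True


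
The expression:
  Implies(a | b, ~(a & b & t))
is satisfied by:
  {t: False, a: False, b: False}
  {b: True, t: False, a: False}
  {a: True, t: False, b: False}
  {b: True, a: True, t: False}
  {t: True, b: False, a: False}
  {b: True, t: True, a: False}
  {a: True, t: True, b: False}


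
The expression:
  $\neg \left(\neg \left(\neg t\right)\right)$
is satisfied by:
  {t: False}


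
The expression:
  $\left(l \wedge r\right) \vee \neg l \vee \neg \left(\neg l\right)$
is always true.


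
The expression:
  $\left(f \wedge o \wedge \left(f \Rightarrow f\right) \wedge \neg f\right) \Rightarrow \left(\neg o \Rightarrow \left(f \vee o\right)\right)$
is always true.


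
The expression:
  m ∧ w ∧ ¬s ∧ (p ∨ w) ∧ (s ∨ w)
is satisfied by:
  {m: True, w: True, s: False}


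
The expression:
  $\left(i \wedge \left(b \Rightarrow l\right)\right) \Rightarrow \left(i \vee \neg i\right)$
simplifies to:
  $\text{True}$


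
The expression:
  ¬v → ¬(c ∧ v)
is always true.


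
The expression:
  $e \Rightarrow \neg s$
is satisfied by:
  {s: False, e: False}
  {e: True, s: False}
  {s: True, e: False}


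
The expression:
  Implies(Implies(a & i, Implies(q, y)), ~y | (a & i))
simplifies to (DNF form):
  ~y | (a & i)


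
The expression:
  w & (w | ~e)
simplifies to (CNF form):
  w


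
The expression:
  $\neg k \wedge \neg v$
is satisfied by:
  {v: False, k: False}


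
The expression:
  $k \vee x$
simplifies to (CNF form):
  $k \vee x$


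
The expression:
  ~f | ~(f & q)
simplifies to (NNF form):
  ~f | ~q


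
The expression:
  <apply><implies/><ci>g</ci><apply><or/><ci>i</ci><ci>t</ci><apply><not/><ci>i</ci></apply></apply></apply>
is always true.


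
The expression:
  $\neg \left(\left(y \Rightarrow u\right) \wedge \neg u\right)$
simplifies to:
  $u \vee y$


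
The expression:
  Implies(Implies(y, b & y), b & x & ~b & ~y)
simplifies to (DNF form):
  y & ~b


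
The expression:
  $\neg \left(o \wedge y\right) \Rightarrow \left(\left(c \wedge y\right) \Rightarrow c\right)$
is always true.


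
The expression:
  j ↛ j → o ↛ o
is always true.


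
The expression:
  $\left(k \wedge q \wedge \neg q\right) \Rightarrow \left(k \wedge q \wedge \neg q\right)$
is always true.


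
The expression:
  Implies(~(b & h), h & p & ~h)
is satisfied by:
  {h: True, b: True}


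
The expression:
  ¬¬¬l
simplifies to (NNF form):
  ¬l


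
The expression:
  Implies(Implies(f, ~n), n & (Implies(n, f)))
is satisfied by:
  {f: True, n: True}


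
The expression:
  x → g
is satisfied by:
  {g: True, x: False}
  {x: False, g: False}
  {x: True, g: True}


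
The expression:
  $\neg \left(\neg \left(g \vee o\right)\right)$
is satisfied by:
  {o: True, g: True}
  {o: True, g: False}
  {g: True, o: False}


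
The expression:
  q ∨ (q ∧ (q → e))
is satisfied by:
  {q: True}


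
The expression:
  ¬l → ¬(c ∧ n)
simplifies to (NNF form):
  l ∨ ¬c ∨ ¬n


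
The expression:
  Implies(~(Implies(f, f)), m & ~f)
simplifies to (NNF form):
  True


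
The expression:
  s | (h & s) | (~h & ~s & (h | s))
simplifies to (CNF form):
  s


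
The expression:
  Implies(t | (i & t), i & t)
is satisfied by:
  {i: True, t: False}
  {t: False, i: False}
  {t: True, i: True}


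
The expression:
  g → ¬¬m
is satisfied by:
  {m: True, g: False}
  {g: False, m: False}
  {g: True, m: True}


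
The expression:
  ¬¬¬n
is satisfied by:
  {n: False}


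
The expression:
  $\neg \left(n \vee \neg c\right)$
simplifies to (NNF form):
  $c \wedge \neg n$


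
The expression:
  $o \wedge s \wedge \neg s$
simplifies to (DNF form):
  $\text{False}$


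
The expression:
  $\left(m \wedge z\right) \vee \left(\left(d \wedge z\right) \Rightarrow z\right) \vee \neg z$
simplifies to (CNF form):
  $\text{True}$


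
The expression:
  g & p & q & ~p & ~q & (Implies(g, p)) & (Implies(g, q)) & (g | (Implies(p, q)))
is never true.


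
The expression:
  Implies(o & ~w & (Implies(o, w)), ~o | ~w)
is always true.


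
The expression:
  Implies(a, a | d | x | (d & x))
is always true.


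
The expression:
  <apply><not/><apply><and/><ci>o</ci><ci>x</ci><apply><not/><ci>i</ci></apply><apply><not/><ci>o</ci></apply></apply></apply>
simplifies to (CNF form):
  <true/>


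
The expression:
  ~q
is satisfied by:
  {q: False}


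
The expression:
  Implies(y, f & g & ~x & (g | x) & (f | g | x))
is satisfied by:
  {g: True, f: True, y: False, x: False}
  {g: True, f: False, y: False, x: False}
  {f: True, x: False, g: False, y: False}
  {x: False, f: False, g: False, y: False}
  {x: True, g: True, f: True, y: False}
  {x: True, g: True, f: False, y: False}
  {x: True, f: True, g: False, y: False}
  {x: True, f: False, g: False, y: False}
  {y: True, g: True, f: True, x: False}


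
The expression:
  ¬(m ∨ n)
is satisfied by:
  {n: False, m: False}


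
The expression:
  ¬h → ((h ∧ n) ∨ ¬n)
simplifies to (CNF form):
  h ∨ ¬n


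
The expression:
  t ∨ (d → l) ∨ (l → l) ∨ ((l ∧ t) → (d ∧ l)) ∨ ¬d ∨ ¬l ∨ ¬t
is always true.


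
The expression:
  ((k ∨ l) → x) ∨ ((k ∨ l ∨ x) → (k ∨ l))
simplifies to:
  True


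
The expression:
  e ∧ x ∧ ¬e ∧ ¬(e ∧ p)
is never true.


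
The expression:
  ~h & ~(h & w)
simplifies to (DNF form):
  ~h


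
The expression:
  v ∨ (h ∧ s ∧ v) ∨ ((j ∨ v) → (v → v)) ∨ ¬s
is always true.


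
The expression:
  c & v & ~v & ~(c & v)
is never true.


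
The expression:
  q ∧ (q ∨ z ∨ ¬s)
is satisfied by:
  {q: True}


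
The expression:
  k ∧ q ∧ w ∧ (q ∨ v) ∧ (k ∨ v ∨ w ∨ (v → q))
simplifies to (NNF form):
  k ∧ q ∧ w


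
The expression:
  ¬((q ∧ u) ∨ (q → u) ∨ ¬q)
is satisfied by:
  {q: True, u: False}


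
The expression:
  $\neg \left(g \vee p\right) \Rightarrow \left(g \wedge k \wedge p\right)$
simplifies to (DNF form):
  $g \vee p$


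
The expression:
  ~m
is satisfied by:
  {m: False}


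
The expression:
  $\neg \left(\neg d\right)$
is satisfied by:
  {d: True}


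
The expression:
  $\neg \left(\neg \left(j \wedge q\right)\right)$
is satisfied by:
  {j: True, q: True}


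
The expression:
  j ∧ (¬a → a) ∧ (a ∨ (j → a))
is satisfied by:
  {a: True, j: True}


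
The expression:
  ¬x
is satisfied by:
  {x: False}


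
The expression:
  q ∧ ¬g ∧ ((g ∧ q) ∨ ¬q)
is never true.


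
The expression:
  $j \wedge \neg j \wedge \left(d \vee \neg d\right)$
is never true.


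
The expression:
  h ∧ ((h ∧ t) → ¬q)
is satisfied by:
  {h: True, t: False, q: False}
  {h: True, q: True, t: False}
  {h: True, t: True, q: False}


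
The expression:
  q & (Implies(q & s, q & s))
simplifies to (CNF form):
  q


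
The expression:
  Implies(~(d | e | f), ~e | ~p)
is always true.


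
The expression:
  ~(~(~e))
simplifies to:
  ~e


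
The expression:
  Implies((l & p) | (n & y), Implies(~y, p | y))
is always true.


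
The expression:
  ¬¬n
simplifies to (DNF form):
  n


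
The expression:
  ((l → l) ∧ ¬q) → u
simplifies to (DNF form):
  q ∨ u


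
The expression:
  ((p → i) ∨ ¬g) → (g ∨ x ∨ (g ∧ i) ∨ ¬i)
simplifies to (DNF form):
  g ∨ x ∨ ¬i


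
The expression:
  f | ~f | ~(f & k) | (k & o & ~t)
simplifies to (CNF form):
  True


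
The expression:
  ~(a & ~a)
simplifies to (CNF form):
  True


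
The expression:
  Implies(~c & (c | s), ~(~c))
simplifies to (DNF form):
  c | ~s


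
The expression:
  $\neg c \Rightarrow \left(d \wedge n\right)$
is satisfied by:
  {d: True, c: True, n: True}
  {d: True, c: True, n: False}
  {c: True, n: True, d: False}
  {c: True, n: False, d: False}
  {d: True, n: True, c: False}


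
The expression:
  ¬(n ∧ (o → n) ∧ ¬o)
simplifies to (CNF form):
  o ∨ ¬n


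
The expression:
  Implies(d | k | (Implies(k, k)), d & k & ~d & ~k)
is never true.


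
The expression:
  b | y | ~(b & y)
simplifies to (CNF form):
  True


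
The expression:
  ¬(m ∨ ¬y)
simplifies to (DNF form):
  y ∧ ¬m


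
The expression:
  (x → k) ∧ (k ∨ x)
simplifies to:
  k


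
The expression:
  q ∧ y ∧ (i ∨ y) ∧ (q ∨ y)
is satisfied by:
  {y: True, q: True}


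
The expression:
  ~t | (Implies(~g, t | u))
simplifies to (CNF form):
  True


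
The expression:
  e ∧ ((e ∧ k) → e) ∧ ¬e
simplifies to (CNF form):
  False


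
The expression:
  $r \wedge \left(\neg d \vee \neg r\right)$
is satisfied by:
  {r: True, d: False}


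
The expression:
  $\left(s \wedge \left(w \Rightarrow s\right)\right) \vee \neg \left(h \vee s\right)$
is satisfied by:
  {s: True, h: False}
  {h: False, s: False}
  {h: True, s: True}


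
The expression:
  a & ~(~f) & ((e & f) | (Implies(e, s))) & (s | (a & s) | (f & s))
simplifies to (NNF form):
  a & f & s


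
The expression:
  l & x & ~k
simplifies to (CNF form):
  l & x & ~k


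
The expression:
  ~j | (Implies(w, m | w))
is always true.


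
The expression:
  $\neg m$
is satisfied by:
  {m: False}


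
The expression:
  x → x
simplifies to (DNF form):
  True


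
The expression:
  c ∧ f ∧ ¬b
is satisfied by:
  {c: True, f: True, b: False}


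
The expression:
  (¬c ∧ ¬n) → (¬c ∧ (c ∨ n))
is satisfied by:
  {n: True, c: True}
  {n: True, c: False}
  {c: True, n: False}


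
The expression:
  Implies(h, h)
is always true.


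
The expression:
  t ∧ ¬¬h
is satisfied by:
  {t: True, h: True}


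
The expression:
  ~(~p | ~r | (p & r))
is never true.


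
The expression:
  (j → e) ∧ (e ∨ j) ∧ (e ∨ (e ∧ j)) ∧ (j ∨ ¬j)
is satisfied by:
  {e: True}


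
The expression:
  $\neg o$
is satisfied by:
  {o: False}


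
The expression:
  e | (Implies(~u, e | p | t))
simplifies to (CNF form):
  e | p | t | u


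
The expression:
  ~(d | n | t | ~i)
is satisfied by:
  {i: True, n: False, d: False, t: False}


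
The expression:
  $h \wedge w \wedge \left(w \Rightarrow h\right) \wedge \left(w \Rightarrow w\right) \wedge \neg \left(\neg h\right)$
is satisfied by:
  {h: True, w: True}


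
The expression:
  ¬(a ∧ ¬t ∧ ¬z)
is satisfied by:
  {t: True, z: True, a: False}
  {t: True, z: False, a: False}
  {z: True, t: False, a: False}
  {t: False, z: False, a: False}
  {a: True, t: True, z: True}
  {a: True, t: True, z: False}
  {a: True, z: True, t: False}


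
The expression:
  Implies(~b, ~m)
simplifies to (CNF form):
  b | ~m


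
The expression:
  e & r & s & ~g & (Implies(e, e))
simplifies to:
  e & r & s & ~g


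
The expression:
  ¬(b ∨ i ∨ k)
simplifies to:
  ¬b ∧ ¬i ∧ ¬k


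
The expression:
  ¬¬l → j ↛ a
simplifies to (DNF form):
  (j ∧ ¬a) ∨ ¬l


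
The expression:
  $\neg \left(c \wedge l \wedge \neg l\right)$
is always true.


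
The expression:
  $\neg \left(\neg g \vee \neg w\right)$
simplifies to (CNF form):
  $g \wedge w$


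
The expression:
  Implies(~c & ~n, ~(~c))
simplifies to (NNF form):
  c | n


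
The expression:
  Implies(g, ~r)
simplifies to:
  ~g | ~r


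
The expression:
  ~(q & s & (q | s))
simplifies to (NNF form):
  ~q | ~s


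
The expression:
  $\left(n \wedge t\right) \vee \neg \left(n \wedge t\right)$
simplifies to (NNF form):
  $\text{True}$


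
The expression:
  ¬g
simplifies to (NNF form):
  ¬g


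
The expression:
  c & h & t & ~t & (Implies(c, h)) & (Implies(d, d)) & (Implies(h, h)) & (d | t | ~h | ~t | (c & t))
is never true.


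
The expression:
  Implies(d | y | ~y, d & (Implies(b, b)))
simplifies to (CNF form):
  d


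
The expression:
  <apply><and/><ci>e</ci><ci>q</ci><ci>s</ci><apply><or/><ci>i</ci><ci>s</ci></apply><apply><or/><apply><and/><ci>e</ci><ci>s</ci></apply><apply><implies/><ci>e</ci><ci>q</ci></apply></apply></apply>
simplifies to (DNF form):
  <apply><and/><ci>e</ci><ci>q</ci><ci>s</ci></apply>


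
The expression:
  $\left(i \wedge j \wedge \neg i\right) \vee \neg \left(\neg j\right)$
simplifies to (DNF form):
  $j$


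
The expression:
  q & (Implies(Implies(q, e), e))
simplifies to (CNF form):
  q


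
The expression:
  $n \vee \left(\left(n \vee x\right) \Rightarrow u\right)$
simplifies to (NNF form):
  $n \vee u \vee \neg x$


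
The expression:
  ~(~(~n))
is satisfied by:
  {n: False}


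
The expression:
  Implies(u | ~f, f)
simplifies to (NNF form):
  f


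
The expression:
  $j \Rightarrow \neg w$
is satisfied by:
  {w: False, j: False}
  {j: True, w: False}
  {w: True, j: False}


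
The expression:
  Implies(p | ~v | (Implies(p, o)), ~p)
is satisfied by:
  {p: False}


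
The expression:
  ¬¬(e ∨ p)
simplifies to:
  e ∨ p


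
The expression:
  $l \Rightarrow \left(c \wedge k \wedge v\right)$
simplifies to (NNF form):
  $\left(c \wedge k \wedge v\right) \vee \neg l$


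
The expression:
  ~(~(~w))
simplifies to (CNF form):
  ~w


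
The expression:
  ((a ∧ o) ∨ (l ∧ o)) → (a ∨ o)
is always true.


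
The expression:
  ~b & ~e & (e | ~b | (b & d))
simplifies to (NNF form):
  ~b & ~e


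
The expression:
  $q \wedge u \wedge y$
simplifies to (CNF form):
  $q \wedge u \wedge y$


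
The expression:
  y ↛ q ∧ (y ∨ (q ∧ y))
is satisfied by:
  {y: True, q: False}


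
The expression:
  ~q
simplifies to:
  ~q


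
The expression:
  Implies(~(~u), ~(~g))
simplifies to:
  g | ~u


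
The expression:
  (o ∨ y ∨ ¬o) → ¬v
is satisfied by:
  {v: False}


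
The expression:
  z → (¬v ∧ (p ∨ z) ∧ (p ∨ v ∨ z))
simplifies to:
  ¬v ∨ ¬z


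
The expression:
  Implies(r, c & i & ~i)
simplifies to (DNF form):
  ~r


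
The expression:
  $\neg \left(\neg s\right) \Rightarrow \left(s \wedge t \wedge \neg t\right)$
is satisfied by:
  {s: False}


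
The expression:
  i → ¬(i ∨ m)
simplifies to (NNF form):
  ¬i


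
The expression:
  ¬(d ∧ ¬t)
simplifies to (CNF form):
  t ∨ ¬d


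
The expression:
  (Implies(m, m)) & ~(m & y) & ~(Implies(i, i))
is never true.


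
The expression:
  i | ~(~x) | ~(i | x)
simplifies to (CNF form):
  True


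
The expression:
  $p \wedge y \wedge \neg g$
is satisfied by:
  {p: True, y: True, g: False}


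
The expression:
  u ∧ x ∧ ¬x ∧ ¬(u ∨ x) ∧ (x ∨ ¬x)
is never true.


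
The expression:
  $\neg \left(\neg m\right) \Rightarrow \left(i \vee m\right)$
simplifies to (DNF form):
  $\text{True}$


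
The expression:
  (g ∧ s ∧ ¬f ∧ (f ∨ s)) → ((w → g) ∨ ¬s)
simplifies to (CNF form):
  True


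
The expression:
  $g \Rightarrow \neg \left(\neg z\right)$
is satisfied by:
  {z: True, g: False}
  {g: False, z: False}
  {g: True, z: True}


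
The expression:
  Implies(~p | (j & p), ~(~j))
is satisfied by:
  {p: True, j: True}
  {p: True, j: False}
  {j: True, p: False}


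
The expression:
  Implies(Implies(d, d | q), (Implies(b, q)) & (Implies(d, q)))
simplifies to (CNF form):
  (q | ~b) & (q | ~d)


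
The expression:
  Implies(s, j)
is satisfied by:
  {j: True, s: False}
  {s: False, j: False}
  {s: True, j: True}


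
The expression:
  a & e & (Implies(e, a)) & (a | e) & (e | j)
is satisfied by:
  {a: True, e: True}


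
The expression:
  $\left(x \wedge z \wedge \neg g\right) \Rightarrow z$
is always true.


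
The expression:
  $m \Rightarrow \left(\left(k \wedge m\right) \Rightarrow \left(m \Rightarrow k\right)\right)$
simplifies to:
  $\text{True}$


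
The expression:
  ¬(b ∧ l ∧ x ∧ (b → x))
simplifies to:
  ¬b ∨ ¬l ∨ ¬x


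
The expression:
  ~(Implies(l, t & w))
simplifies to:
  l & (~t | ~w)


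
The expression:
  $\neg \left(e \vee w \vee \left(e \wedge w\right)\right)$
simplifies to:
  $\neg e \wedge \neg w$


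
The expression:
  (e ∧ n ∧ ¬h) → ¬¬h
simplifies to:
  h ∨ ¬e ∨ ¬n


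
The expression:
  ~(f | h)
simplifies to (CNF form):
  ~f & ~h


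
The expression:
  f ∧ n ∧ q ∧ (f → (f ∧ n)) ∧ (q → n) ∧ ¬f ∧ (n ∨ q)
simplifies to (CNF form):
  False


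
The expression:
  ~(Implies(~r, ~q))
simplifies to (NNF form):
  q & ~r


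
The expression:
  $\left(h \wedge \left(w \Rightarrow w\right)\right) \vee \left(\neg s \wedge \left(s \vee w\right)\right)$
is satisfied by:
  {h: True, w: True, s: False}
  {h: True, s: False, w: False}
  {h: True, w: True, s: True}
  {h: True, s: True, w: False}
  {w: True, s: False, h: False}


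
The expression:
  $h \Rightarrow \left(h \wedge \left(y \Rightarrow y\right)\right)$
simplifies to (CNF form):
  $\text{True}$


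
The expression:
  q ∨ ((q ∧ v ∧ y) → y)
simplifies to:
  True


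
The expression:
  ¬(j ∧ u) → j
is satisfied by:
  {j: True}


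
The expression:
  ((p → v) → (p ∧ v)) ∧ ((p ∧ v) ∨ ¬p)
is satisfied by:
  {p: True, v: True}


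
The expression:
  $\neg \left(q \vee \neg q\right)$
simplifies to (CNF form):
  $\text{False}$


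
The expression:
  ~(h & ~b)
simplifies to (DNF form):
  b | ~h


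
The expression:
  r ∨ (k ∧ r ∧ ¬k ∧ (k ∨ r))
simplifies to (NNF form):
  r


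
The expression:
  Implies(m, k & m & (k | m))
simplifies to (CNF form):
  k | ~m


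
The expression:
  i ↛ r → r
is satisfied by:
  {r: True, i: False}
  {i: False, r: False}
  {i: True, r: True}


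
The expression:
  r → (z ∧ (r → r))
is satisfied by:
  {z: True, r: False}
  {r: False, z: False}
  {r: True, z: True}


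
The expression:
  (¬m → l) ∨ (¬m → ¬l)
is always true.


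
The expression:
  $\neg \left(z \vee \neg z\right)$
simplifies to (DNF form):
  $\text{False}$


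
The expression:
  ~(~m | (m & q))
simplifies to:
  m & ~q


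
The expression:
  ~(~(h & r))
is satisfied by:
  {r: True, h: True}


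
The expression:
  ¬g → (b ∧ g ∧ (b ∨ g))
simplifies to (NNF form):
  g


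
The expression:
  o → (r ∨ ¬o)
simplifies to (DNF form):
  r ∨ ¬o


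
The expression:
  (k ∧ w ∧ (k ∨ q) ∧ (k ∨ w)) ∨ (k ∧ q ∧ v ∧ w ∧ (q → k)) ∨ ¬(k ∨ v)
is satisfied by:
  {w: True, v: False, k: False}
  {v: False, k: False, w: False}
  {k: True, w: True, v: False}
  {k: True, v: True, w: True}


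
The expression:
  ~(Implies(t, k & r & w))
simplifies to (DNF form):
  (t & ~k) | (t & ~r) | (t & ~w)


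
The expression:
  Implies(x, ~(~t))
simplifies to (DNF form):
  t | ~x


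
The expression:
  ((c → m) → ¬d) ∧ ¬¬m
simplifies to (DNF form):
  m ∧ ¬d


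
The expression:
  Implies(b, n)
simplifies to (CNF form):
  n | ~b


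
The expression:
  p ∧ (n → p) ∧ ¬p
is never true.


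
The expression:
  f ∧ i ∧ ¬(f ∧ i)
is never true.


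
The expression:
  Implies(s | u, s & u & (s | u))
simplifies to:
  (s & u) | (~s & ~u)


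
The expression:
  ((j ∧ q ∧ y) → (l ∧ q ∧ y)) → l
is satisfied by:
  {y: True, l: True, q: True, j: True}
  {y: True, l: True, q: True, j: False}
  {y: True, l: True, j: True, q: False}
  {y: True, l: True, j: False, q: False}
  {l: True, q: True, j: True, y: False}
  {l: True, q: True, j: False, y: False}
  {l: True, q: False, j: True, y: False}
  {l: True, q: False, j: False, y: False}
  {y: True, q: True, j: True, l: False}


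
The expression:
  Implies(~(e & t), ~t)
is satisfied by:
  {e: True, t: False}
  {t: False, e: False}
  {t: True, e: True}


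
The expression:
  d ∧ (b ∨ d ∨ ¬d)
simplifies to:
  d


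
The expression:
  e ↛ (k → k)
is never true.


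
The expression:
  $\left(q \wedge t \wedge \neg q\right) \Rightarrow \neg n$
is always true.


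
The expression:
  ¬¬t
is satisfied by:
  {t: True}


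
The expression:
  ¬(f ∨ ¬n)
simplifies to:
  n ∧ ¬f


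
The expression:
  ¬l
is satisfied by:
  {l: False}


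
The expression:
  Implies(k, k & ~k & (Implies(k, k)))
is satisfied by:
  {k: False}


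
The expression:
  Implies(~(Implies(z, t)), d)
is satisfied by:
  {d: True, t: True, z: False}
  {d: True, z: False, t: False}
  {t: True, z: False, d: False}
  {t: False, z: False, d: False}
  {d: True, t: True, z: True}
  {d: True, z: True, t: False}
  {t: True, z: True, d: False}


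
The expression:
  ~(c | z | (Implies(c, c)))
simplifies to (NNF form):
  False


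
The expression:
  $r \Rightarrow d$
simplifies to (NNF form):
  $d \vee \neg r$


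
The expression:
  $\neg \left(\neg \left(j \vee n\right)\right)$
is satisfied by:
  {n: True, j: True}
  {n: True, j: False}
  {j: True, n: False}


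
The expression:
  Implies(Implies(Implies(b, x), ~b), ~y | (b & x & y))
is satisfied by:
  {b: True, x: True, y: False}
  {b: True, x: False, y: False}
  {x: True, b: False, y: False}
  {b: False, x: False, y: False}
  {b: True, y: True, x: True}


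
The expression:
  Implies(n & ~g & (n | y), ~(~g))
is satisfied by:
  {g: True, n: False}
  {n: False, g: False}
  {n: True, g: True}


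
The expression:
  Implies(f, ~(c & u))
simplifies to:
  ~c | ~f | ~u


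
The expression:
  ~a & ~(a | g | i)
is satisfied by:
  {g: False, i: False, a: False}


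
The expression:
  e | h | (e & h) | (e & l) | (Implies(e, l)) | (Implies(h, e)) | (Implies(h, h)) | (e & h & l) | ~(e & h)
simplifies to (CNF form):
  True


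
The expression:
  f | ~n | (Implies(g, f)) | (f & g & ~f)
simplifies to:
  f | ~g | ~n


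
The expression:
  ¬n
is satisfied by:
  {n: False}


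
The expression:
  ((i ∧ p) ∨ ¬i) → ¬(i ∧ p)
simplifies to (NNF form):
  ¬i ∨ ¬p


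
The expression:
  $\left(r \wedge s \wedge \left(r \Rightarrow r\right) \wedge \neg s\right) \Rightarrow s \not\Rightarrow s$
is always true.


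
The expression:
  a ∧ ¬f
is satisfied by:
  {a: True, f: False}


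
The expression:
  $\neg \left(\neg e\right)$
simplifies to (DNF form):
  $e$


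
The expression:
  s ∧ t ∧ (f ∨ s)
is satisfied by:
  {t: True, s: True}


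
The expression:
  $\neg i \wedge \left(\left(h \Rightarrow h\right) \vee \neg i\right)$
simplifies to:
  $\neg i$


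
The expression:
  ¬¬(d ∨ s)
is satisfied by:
  {d: True, s: True}
  {d: True, s: False}
  {s: True, d: False}


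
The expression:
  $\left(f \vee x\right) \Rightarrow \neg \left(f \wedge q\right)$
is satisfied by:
  {q: False, f: False}
  {f: True, q: False}
  {q: True, f: False}


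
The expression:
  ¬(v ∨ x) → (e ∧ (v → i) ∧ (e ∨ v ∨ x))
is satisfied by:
  {x: True, v: True, e: True}
  {x: True, v: True, e: False}
  {x: True, e: True, v: False}
  {x: True, e: False, v: False}
  {v: True, e: True, x: False}
  {v: True, e: False, x: False}
  {e: True, v: False, x: False}


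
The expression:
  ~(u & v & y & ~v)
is always true.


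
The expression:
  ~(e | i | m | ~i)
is never true.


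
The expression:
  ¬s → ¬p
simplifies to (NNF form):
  s ∨ ¬p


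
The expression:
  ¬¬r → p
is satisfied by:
  {p: True, r: False}
  {r: False, p: False}
  {r: True, p: True}


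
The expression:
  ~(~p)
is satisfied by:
  {p: True}


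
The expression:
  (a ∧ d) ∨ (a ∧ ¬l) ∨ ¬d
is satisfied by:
  {a: True, d: False}
  {d: False, a: False}
  {d: True, a: True}


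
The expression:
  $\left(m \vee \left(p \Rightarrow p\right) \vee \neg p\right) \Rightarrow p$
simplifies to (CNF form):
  $p$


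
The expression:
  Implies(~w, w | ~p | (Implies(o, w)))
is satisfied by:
  {w: True, p: False, o: False}
  {p: False, o: False, w: False}
  {o: True, w: True, p: False}
  {o: True, p: False, w: False}
  {w: True, p: True, o: False}
  {p: True, w: False, o: False}
  {o: True, p: True, w: True}


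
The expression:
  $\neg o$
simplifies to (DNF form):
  $\neg o$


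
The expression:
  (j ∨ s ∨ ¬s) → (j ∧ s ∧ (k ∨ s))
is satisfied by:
  {j: True, s: True}


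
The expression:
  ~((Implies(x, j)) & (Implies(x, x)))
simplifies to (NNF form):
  x & ~j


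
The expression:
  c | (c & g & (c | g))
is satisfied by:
  {c: True}


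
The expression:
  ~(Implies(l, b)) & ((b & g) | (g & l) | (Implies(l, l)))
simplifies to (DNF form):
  l & ~b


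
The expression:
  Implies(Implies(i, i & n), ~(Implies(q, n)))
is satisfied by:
  {i: True, q: True, n: False}
  {i: True, n: False, q: False}
  {q: True, n: False, i: False}


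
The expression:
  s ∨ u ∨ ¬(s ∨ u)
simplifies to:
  True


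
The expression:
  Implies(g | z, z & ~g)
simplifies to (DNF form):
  ~g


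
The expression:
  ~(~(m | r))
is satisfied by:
  {r: True, m: True}
  {r: True, m: False}
  {m: True, r: False}


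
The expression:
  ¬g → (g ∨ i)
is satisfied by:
  {i: True, g: True}
  {i: True, g: False}
  {g: True, i: False}


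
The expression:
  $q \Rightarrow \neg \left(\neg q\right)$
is always true.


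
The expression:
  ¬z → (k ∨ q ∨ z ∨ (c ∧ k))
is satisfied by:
  {k: True, q: True, z: True}
  {k: True, q: True, z: False}
  {k: True, z: True, q: False}
  {k: True, z: False, q: False}
  {q: True, z: True, k: False}
  {q: True, z: False, k: False}
  {z: True, q: False, k: False}


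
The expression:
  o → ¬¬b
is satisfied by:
  {b: True, o: False}
  {o: False, b: False}
  {o: True, b: True}


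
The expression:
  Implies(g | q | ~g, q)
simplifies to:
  q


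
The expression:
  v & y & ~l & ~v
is never true.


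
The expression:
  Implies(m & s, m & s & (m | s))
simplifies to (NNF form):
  True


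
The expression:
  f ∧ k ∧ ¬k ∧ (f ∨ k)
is never true.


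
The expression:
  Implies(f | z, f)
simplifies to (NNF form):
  f | ~z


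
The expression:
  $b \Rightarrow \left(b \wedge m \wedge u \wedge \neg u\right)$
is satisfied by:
  {b: False}


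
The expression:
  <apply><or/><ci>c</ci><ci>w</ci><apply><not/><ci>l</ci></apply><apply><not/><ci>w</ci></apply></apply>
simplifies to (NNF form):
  <true/>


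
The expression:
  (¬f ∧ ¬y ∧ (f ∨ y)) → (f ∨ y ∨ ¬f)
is always true.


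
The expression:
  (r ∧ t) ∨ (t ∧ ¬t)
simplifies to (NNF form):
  r ∧ t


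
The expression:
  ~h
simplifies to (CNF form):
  ~h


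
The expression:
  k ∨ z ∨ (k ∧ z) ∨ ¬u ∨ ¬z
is always true.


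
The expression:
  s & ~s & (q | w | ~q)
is never true.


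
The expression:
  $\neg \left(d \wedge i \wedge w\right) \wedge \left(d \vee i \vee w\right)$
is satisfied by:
  {d: True, i: False, w: False}
  {w: True, i: False, d: False}
  {w: True, i: False, d: True}
  {i: True, w: False, d: False}
  {d: True, i: True, w: False}
  {w: True, i: True, d: False}


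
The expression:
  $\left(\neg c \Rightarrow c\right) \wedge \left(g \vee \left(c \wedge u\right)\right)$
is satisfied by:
  {c: True, u: True, g: True}
  {c: True, u: True, g: False}
  {c: True, g: True, u: False}


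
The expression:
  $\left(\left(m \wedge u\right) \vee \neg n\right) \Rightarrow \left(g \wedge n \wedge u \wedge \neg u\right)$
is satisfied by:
  {n: True, u: False, m: False}
  {m: True, n: True, u: False}
  {u: True, n: True, m: False}


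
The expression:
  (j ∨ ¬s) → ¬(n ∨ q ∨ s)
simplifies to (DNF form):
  (s ∧ ¬j) ∨ (s ∧ ¬s) ∨ (s ∧ ¬j ∧ ¬n) ∨ (s ∧ ¬j ∧ ¬q) ∨ (s ∧ ¬n ∧ ¬s) ∨ (s ∧ ¬q ∧ ¬s) ∨ (¬j ∧ ¬n ∧ ¬q) ∨ (¬n ∧ ¬q ∧ ¬s)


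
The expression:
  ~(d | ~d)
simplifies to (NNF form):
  False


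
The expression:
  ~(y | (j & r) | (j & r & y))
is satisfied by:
  {y: False, r: False, j: False}
  {j: True, y: False, r: False}
  {r: True, y: False, j: False}


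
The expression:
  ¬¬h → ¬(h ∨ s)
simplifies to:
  ¬h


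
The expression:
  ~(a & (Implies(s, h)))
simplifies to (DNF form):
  ~a | (s & ~h)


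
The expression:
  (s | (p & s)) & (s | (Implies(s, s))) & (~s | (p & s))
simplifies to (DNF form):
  p & s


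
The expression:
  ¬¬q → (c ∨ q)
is always true.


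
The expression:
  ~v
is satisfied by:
  {v: False}


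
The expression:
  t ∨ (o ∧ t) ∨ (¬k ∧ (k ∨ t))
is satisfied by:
  {t: True}


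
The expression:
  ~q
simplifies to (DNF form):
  ~q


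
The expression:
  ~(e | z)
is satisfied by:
  {e: False, z: False}


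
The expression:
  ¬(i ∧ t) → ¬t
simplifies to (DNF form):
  i ∨ ¬t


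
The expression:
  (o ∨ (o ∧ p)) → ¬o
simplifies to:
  ¬o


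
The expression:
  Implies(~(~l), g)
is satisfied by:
  {g: True, l: False}
  {l: False, g: False}
  {l: True, g: True}


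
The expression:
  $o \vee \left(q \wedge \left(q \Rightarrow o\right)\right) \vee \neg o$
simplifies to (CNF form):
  $\text{True}$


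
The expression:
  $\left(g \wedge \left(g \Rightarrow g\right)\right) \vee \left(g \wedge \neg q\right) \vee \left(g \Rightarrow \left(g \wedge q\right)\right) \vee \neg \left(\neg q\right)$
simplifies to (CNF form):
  $\text{True}$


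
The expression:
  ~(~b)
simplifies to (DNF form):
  b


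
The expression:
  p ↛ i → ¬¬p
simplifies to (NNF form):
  True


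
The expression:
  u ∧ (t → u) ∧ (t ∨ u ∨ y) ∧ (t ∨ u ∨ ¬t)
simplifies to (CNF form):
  u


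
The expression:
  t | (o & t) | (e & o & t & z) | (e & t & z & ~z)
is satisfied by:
  {t: True}


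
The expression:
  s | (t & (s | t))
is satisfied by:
  {t: True, s: True}
  {t: True, s: False}
  {s: True, t: False}


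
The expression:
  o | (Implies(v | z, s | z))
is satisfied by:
  {s: True, o: True, z: True, v: False}
  {s: True, o: True, v: False, z: False}
  {s: True, z: True, v: False, o: False}
  {s: True, v: False, z: False, o: False}
  {o: True, z: True, v: False, s: False}
  {o: True, v: False, z: False, s: False}
  {z: True, o: False, v: False, s: False}
  {o: False, v: False, z: False, s: False}
  {o: True, s: True, v: True, z: True}
  {o: True, s: True, v: True, z: False}
  {s: True, v: True, z: True, o: False}
  {s: True, v: True, o: False, z: False}
  {z: True, v: True, o: True, s: False}
  {v: True, o: True, s: False, z: False}
  {v: True, z: True, s: False, o: False}


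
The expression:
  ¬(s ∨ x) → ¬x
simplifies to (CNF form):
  True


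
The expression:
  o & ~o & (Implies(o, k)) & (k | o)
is never true.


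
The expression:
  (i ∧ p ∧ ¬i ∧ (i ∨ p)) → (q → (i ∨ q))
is always true.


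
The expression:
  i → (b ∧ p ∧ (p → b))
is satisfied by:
  {p: True, b: True, i: False}
  {p: True, b: False, i: False}
  {b: True, p: False, i: False}
  {p: False, b: False, i: False}
  {i: True, p: True, b: True}


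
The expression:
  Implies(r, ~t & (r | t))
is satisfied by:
  {t: False, r: False}
  {r: True, t: False}
  {t: True, r: False}


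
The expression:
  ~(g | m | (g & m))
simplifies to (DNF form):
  ~g & ~m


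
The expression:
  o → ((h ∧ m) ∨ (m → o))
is always true.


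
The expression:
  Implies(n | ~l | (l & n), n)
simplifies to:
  l | n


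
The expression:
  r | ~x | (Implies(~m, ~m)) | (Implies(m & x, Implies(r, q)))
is always true.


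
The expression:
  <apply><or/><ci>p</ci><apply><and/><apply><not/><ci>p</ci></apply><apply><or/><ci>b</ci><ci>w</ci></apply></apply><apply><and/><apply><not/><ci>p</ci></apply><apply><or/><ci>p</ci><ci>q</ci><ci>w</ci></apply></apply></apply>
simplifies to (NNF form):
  <apply><or/><ci>b</ci><ci>p</ci><ci>q</ci><ci>w</ci></apply>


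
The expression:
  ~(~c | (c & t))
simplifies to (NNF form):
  c & ~t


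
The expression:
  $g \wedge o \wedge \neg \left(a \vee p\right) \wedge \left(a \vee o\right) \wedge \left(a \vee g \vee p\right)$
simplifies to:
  $g \wedge o \wedge \neg a \wedge \neg p$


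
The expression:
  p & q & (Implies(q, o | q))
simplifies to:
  p & q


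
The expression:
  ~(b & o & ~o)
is always true.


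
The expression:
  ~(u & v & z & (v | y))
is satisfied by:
  {u: False, v: False, z: False}
  {z: True, u: False, v: False}
  {v: True, u: False, z: False}
  {z: True, v: True, u: False}
  {u: True, z: False, v: False}
  {z: True, u: True, v: False}
  {v: True, u: True, z: False}


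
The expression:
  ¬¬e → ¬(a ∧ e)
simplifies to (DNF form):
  ¬a ∨ ¬e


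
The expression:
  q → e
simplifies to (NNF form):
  e ∨ ¬q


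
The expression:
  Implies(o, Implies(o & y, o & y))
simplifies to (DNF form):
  True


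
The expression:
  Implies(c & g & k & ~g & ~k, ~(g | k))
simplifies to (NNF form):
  True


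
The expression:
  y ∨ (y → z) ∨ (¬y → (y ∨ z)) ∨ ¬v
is always true.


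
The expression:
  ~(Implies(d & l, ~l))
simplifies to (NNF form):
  d & l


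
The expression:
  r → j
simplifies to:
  j ∨ ¬r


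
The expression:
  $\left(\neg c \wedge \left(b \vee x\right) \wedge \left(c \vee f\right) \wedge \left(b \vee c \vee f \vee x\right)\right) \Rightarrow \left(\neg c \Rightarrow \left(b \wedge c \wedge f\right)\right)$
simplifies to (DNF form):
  $c \vee \left(\neg b \wedge \neg x\right) \vee \neg f$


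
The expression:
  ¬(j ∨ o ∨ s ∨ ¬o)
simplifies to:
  False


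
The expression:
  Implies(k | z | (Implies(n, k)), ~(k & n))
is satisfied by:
  {k: False, n: False}
  {n: True, k: False}
  {k: True, n: False}


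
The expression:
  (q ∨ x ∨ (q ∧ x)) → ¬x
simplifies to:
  ¬x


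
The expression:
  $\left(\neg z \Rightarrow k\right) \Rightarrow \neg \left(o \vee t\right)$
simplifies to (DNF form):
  $\left(\neg k \wedge \neg z\right) \vee \left(\neg o \wedge \neg t\right) \vee \left(\neg k \wedge \neg o \wedge \neg t\right) \vee \left(\neg k \wedge \neg o \wedge \neg z\right) \vee \left(\neg k \wedge \neg t \wedge \neg z\right) \vee \left(\neg o \wedge \neg t \wedge \neg z\right) \vee \left(\neg k \wedge \neg o \wedge \neg t \wedge \neg z\right)$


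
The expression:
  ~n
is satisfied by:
  {n: False}


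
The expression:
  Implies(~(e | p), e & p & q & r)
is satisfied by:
  {e: True, p: True}
  {e: True, p: False}
  {p: True, e: False}


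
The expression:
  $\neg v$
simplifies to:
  $\neg v$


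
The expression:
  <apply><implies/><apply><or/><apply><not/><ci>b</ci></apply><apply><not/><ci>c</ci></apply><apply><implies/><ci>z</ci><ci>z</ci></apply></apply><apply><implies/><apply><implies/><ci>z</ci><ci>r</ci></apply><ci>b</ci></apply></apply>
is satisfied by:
  {b: True, z: True, r: False}
  {b: True, r: False, z: False}
  {b: True, z: True, r: True}
  {b: True, r: True, z: False}
  {z: True, r: False, b: False}


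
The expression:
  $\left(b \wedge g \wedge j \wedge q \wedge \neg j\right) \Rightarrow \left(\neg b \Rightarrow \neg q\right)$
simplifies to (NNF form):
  $\text{True}$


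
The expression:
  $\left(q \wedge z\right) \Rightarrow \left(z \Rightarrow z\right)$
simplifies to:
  $\text{True}$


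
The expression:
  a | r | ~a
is always true.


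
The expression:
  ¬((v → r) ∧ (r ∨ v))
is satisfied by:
  {r: False}


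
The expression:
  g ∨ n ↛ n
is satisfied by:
  {g: True}


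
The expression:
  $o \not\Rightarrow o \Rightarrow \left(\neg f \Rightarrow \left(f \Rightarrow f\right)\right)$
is always true.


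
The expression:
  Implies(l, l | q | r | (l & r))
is always true.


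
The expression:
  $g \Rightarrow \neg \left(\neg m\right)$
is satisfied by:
  {m: True, g: False}
  {g: False, m: False}
  {g: True, m: True}


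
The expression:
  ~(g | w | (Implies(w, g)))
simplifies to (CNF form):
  False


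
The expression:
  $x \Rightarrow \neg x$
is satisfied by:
  {x: False}


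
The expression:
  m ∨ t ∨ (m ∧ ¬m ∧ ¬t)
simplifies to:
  m ∨ t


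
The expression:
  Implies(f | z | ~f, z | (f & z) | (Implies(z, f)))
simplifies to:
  True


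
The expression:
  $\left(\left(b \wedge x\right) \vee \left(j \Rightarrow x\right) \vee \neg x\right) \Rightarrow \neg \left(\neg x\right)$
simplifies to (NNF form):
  $x$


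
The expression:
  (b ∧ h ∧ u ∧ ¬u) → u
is always true.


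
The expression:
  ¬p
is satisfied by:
  {p: False}


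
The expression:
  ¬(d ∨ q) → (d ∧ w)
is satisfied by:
  {d: True, q: True}
  {d: True, q: False}
  {q: True, d: False}


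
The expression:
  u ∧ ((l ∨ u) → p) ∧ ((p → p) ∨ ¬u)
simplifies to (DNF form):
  p ∧ u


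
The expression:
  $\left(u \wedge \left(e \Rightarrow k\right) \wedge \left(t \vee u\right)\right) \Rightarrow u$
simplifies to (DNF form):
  $\text{True}$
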